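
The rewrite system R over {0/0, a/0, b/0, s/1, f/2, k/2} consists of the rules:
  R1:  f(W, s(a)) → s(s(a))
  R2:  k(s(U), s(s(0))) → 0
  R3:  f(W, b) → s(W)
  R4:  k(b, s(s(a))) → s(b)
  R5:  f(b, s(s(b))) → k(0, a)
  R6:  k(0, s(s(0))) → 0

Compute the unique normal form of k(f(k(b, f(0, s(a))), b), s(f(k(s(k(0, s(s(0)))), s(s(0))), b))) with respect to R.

1. k(f(k(b, f(0, s(a))), b), s(f(k(s(k(0, s(s(0)))), s(s(0))), b)))  →  k(s(k(b, f(0, s(a)))), s(f(k(s(k(0, s(s(0)))), s(s(0))), b)))   [R3 at 1]
2. k(s(k(b, f(0, s(a)))), s(f(k(s(k(0, s(s(0)))), s(s(0))), b)))  →  k(s(k(b, s(s(a)))), s(f(k(s(k(0, s(s(0)))), s(s(0))), b)))   [R1 at 1.1.2]
3. k(s(k(b, s(s(a)))), s(f(k(s(k(0, s(s(0)))), s(s(0))), b)))  →  k(s(s(b)), s(f(k(s(k(0, s(s(0)))), s(s(0))), b)))   [R4 at 1.1]
4. k(s(s(b)), s(f(k(s(k(0, s(s(0)))), s(s(0))), b)))  →  k(s(s(b)), s(s(k(s(k(0, s(s(0)))), s(s(0))))))   [R3 at 2.1]
5. k(s(s(b)), s(s(k(s(k(0, s(s(0)))), s(s(0))))))  →  k(s(s(b)), s(s(0)))   [R2 at 2.1.1]
6. k(s(s(b)), s(s(0)))  →  0   [R2 at ε]

0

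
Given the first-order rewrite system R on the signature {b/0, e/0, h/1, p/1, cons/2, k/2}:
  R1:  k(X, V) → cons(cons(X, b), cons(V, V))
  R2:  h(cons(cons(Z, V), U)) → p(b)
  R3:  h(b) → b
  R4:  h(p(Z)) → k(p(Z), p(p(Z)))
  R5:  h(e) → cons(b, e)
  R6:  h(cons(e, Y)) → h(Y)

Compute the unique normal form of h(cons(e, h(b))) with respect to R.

1. h(cons(e, h(b)))  →  h(h(b))   [R6 at ε]
2. h(h(b))  →  h(b)   [R3 at 1]
3. h(b)  →  b   [R3 at ε]

b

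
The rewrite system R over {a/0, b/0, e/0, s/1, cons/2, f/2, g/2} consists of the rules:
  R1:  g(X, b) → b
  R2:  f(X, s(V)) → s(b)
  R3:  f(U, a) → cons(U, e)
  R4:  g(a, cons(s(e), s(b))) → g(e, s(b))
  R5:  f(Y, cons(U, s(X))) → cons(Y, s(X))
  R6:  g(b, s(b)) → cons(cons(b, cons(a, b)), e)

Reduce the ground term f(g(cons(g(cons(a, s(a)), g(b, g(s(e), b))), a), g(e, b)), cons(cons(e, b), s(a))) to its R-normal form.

1. f(g(cons(g(cons(a, s(a)), g(b, g(s(e), b))), a), g(e, b)), cons(cons(e, b), s(a)))  →  cons(g(cons(g(cons(a, s(a)), g(b, g(s(e), b))), a), g(e, b)), s(a))   [R5 at ε]
2. cons(g(cons(g(cons(a, s(a)), g(b, g(s(e), b))), a), g(e, b)), s(a))  →  cons(g(cons(g(cons(a, s(a)), g(b, b)), a), g(e, b)), s(a))   [R1 at 1.1.1.2.2]
3. cons(g(cons(g(cons(a, s(a)), g(b, b)), a), g(e, b)), s(a))  →  cons(g(cons(g(cons(a, s(a)), b), a), g(e, b)), s(a))   [R1 at 1.1.1.2]
4. cons(g(cons(g(cons(a, s(a)), b), a), g(e, b)), s(a))  →  cons(g(cons(b, a), g(e, b)), s(a))   [R1 at 1.1.1]
5. cons(g(cons(b, a), g(e, b)), s(a))  →  cons(g(cons(b, a), b), s(a))   [R1 at 1.2]
6. cons(g(cons(b, a), b), s(a))  →  cons(b, s(a))   [R1 at 1]

cons(b, s(a))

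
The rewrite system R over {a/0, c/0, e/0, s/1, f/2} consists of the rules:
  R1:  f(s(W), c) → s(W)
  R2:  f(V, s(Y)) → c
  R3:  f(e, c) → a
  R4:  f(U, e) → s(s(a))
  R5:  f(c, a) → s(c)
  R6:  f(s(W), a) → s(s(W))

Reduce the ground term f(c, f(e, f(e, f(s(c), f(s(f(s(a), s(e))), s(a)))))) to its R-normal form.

1. f(c, f(e, f(e, f(s(c), f(s(f(s(a), s(e))), s(a))))))  →  f(c, f(e, f(e, f(s(c), c))))   [R2 at 2.2.2.2]
2. f(c, f(e, f(e, f(s(c), c))))  →  f(c, f(e, f(e, s(c))))   [R1 at 2.2.2]
3. f(c, f(e, f(e, s(c))))  →  f(c, f(e, c))   [R2 at 2.2]
4. f(c, f(e, c))  →  f(c, a)   [R3 at 2]
5. f(c, a)  →  s(c)   [R5 at ε]

s(c)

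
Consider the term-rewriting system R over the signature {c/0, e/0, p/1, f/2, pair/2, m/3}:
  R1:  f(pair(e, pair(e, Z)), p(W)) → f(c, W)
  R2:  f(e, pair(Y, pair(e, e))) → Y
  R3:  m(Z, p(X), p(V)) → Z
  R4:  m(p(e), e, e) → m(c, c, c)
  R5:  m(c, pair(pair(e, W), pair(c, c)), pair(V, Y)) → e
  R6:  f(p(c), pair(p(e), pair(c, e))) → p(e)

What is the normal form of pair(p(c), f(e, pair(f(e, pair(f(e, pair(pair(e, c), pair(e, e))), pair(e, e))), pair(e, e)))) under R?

pair(p(c), pair(e, c))

1. pair(p(c), f(e, pair(f(e, pair(f(e, pair(pair(e, c), pair(e, e))), pair(e, e))), pair(e, e))))  →  pair(p(c), f(e, pair(f(e, pair(pair(e, c), pair(e, e))), pair(e, e))))   [R2 at 2]
2. pair(p(c), f(e, pair(f(e, pair(pair(e, c), pair(e, e))), pair(e, e))))  →  pair(p(c), f(e, pair(pair(e, c), pair(e, e))))   [R2 at 2]
3. pair(p(c), f(e, pair(pair(e, c), pair(e, e))))  →  pair(p(c), pair(e, c))   [R2 at 2]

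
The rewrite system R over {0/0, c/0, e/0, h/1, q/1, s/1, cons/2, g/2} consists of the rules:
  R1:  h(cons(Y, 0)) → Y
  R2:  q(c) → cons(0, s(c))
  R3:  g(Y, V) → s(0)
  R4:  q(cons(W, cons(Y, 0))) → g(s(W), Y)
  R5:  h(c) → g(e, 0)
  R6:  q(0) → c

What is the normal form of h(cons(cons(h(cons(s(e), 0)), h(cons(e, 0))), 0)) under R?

cons(s(e), e)

1. h(cons(cons(h(cons(s(e), 0)), h(cons(e, 0))), 0))  →  cons(h(cons(s(e), 0)), h(cons(e, 0)))   [R1 at ε]
2. cons(h(cons(s(e), 0)), h(cons(e, 0)))  →  cons(s(e), h(cons(e, 0)))   [R1 at 1]
3. cons(s(e), h(cons(e, 0)))  →  cons(s(e), e)   [R1 at 2]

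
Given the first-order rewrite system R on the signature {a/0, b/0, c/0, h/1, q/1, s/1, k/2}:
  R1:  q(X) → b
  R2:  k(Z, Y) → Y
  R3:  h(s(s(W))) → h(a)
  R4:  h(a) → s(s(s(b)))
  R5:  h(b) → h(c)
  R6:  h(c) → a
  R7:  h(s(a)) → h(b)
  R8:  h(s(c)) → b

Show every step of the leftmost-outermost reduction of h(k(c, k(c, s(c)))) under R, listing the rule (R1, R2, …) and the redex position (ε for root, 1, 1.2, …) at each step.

b

1. h(k(c, k(c, s(c))))  →  h(k(c, s(c)))   [R2 at 1]
2. h(k(c, s(c)))  →  h(s(c))   [R2 at 1]
3. h(s(c))  →  b   [R8 at ε]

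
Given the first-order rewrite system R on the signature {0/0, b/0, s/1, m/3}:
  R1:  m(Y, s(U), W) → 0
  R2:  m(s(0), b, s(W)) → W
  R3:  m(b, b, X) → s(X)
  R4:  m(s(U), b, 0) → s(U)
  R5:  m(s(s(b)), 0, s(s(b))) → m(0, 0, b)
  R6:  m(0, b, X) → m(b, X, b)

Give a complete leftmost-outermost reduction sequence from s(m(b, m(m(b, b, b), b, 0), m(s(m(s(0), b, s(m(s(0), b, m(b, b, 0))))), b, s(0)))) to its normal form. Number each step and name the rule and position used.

1. s(m(b, m(m(b, b, b), b, 0), m(s(m(s(0), b, s(m(s(0), b, m(b, b, 0))))), b, s(0))))  →  s(m(b, m(s(b), b, 0), m(s(m(s(0), b, s(m(s(0), b, m(b, b, 0))))), b, s(0))))   [R3 at 1.2.1]
2. s(m(b, m(s(b), b, 0), m(s(m(s(0), b, s(m(s(0), b, m(b, b, 0))))), b, s(0))))  →  s(m(b, s(b), m(s(m(s(0), b, s(m(s(0), b, m(b, b, 0))))), b, s(0))))   [R4 at 1.2]
3. s(m(b, s(b), m(s(m(s(0), b, s(m(s(0), b, m(b, b, 0))))), b, s(0))))  →  s(0)   [R1 at 1]

s(0)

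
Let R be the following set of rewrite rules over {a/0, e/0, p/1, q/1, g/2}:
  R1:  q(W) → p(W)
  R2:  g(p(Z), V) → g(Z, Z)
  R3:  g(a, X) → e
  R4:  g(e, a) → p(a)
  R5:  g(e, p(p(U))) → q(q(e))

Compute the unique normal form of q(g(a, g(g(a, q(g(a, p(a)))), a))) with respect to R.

p(e)

1. q(g(a, g(g(a, q(g(a, p(a)))), a)))  →  p(g(a, g(g(a, q(g(a, p(a)))), a)))   [R1 at ε]
2. p(g(a, g(g(a, q(g(a, p(a)))), a)))  →  p(e)   [R3 at 1]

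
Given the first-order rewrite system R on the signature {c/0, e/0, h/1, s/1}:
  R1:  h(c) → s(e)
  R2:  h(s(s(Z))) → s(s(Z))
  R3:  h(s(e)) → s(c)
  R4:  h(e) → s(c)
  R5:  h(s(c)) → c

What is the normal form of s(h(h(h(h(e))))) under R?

1. s(h(h(h(h(e)))))  →  s(h(h(h(s(c)))))   [R4 at 1.1.1.1]
2. s(h(h(h(s(c)))))  →  s(h(h(c)))   [R5 at 1.1.1]
3. s(h(h(c)))  →  s(h(s(e)))   [R1 at 1.1]
4. s(h(s(e)))  →  s(s(c))   [R3 at 1]

s(s(c))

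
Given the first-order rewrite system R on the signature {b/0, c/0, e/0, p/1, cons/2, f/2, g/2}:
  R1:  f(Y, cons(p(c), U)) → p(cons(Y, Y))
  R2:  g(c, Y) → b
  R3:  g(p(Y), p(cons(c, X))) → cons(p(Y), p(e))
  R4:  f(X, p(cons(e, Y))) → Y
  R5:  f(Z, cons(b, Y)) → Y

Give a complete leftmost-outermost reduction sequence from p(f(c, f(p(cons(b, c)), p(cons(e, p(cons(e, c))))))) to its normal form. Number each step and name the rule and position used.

1. p(f(c, f(p(cons(b, c)), p(cons(e, p(cons(e, c)))))))  →  p(f(c, p(cons(e, c))))   [R4 at 1.2]
2. p(f(c, p(cons(e, c))))  →  p(c)   [R4 at 1]

p(c)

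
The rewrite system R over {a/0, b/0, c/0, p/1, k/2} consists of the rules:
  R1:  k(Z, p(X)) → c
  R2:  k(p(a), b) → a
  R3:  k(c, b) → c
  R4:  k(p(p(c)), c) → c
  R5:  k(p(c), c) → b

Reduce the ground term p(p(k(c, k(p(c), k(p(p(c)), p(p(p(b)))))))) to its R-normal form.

1. p(p(k(c, k(p(c), k(p(p(c)), p(p(p(b))))))))  →  p(p(k(c, k(p(c), c))))   [R1 at 1.1.2.2]
2. p(p(k(c, k(p(c), c))))  →  p(p(k(c, b)))   [R5 at 1.1.2]
3. p(p(k(c, b)))  →  p(p(c))   [R3 at 1.1]

p(p(c))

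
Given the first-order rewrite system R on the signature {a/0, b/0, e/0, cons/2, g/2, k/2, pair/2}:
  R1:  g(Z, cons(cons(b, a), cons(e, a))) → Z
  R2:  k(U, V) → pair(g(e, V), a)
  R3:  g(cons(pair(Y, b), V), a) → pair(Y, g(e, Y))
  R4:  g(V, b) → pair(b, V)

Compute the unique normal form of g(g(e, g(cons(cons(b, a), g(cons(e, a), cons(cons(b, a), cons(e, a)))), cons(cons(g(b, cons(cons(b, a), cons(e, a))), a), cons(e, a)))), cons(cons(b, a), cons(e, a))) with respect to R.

1. g(g(e, g(cons(cons(b, a), g(cons(e, a), cons(cons(b, a), cons(e, a)))), cons(cons(g(b, cons(cons(b, a), cons(e, a))), a), cons(e, a)))), cons(cons(b, a), cons(e, a)))  →  g(e, g(cons(cons(b, a), g(cons(e, a), cons(cons(b, a), cons(e, a)))), cons(cons(g(b, cons(cons(b, a), cons(e, a))), a), cons(e, a))))   [R1 at ε]
2. g(e, g(cons(cons(b, a), g(cons(e, a), cons(cons(b, a), cons(e, a)))), cons(cons(g(b, cons(cons(b, a), cons(e, a))), a), cons(e, a))))  →  g(e, g(cons(cons(b, a), cons(e, a)), cons(cons(g(b, cons(cons(b, a), cons(e, a))), a), cons(e, a))))   [R1 at 2.1.2]
3. g(e, g(cons(cons(b, a), cons(e, a)), cons(cons(g(b, cons(cons(b, a), cons(e, a))), a), cons(e, a))))  →  g(e, g(cons(cons(b, a), cons(e, a)), cons(cons(b, a), cons(e, a))))   [R1 at 2.2.1.1]
4. g(e, g(cons(cons(b, a), cons(e, a)), cons(cons(b, a), cons(e, a))))  →  g(e, cons(cons(b, a), cons(e, a)))   [R1 at 2]
5. g(e, cons(cons(b, a), cons(e, a)))  →  e   [R1 at ε]

e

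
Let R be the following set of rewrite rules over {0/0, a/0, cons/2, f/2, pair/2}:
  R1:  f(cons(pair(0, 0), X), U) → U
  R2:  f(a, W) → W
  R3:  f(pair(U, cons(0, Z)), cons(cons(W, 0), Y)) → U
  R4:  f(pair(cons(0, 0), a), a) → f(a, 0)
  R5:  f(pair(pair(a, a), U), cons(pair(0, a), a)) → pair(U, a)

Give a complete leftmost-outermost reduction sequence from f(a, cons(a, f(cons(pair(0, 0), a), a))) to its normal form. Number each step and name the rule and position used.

1. f(a, cons(a, f(cons(pair(0, 0), a), a)))  →  cons(a, f(cons(pair(0, 0), a), a))   [R2 at ε]
2. cons(a, f(cons(pair(0, 0), a), a))  →  cons(a, a)   [R1 at 2]

cons(a, a)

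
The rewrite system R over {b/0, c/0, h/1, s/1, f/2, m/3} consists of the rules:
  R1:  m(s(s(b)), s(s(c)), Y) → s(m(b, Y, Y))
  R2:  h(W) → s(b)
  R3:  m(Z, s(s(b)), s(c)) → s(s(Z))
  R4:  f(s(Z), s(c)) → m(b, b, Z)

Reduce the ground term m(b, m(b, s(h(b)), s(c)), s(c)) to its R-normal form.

s(s(b))

1. m(b, m(b, s(h(b)), s(c)), s(c))  →  m(b, m(b, s(s(b)), s(c)), s(c))   [R2 at 2.2.1]
2. m(b, m(b, s(s(b)), s(c)), s(c))  →  m(b, s(s(b)), s(c))   [R3 at 2]
3. m(b, s(s(b)), s(c))  →  s(s(b))   [R3 at ε]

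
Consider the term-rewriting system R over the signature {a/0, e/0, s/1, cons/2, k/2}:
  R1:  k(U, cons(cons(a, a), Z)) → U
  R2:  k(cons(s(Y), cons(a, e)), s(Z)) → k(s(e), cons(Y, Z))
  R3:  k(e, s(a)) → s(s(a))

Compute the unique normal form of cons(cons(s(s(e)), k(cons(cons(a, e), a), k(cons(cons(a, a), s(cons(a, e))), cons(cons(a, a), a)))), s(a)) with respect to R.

cons(cons(s(s(e)), cons(cons(a, e), a)), s(a))

1. cons(cons(s(s(e)), k(cons(cons(a, e), a), k(cons(cons(a, a), s(cons(a, e))), cons(cons(a, a), a)))), s(a))  →  cons(cons(s(s(e)), k(cons(cons(a, e), a), cons(cons(a, a), s(cons(a, e))))), s(a))   [R1 at 1.2.2]
2. cons(cons(s(s(e)), k(cons(cons(a, e), a), cons(cons(a, a), s(cons(a, e))))), s(a))  →  cons(cons(s(s(e)), cons(cons(a, e), a)), s(a))   [R1 at 1.2]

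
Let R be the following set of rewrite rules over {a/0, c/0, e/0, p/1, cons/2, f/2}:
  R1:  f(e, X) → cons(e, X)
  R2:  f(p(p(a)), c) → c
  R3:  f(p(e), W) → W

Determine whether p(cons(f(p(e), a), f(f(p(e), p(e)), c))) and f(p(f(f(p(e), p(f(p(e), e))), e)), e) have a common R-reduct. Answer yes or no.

Reduce t₁ = p(cons(f(p(e), a), f(f(p(e), p(e)), c))):
1. p(cons(f(p(e), a), f(f(p(e), p(e)), c)))  →  p(cons(a, f(f(p(e), p(e)), c)))   [R3 at 1.1]
2. p(cons(a, f(f(p(e), p(e)), c)))  →  p(cons(a, f(p(e), c)))   [R3 at 1.2.1]
3. p(cons(a, f(p(e), c)))  →  p(cons(a, c))   [R3 at 1.2]

Reduce t₂ = f(p(f(f(p(e), p(f(p(e), e))), e)), e):
1. f(p(f(f(p(e), p(f(p(e), e))), e)), e)  →  f(p(f(p(f(p(e), e)), e)), e)   [R3 at 1.1.1]
2. f(p(f(p(f(p(e), e)), e)), e)  →  f(p(f(p(e), e)), e)   [R3 at 1.1.1.1]
3. f(p(f(p(e), e)), e)  →  f(p(e), e)   [R3 at 1.1]
4. f(p(e), e)  →  e   [R3 at ε]

no — NF(t₁) = p(cons(a, c)), NF(t₂) = e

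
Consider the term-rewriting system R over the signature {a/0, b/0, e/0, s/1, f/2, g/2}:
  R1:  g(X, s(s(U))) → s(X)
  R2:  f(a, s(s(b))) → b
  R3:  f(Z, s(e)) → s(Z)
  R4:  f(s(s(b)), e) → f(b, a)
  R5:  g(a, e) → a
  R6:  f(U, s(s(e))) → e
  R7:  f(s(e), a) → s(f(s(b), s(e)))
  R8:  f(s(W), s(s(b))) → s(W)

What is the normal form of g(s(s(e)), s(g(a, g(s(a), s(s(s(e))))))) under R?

1. g(s(s(e)), s(g(a, g(s(a), s(s(s(e)))))))  →  g(s(s(e)), s(g(a, s(s(a)))))   [R1 at 2.1.2]
2. g(s(s(e)), s(g(a, s(s(a)))))  →  g(s(s(e)), s(s(a)))   [R1 at 2.1]
3. g(s(s(e)), s(s(a)))  →  s(s(s(e)))   [R1 at ε]

s(s(s(e)))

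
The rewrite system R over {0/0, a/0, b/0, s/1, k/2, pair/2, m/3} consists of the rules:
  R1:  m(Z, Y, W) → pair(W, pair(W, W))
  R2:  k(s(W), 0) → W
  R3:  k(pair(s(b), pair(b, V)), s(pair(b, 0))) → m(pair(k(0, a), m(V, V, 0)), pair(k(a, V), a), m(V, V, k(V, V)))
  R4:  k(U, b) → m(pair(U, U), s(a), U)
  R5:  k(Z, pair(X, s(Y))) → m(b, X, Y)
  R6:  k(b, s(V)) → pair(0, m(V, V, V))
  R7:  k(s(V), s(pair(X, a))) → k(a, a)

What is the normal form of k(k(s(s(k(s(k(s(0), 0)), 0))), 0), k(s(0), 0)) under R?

1. k(k(s(s(k(s(k(s(0), 0)), 0))), 0), k(s(0), 0))  →  k(s(k(s(k(s(0), 0)), 0)), k(s(0), 0))   [R2 at 1]
2. k(s(k(s(k(s(0), 0)), 0)), k(s(0), 0))  →  k(s(k(s(0), 0)), k(s(0), 0))   [R2 at 1.1]
3. k(s(k(s(0), 0)), k(s(0), 0))  →  k(s(0), k(s(0), 0))   [R2 at 1.1]
4. k(s(0), k(s(0), 0))  →  k(s(0), 0)   [R2 at 2]
5. k(s(0), 0)  →  0   [R2 at ε]

0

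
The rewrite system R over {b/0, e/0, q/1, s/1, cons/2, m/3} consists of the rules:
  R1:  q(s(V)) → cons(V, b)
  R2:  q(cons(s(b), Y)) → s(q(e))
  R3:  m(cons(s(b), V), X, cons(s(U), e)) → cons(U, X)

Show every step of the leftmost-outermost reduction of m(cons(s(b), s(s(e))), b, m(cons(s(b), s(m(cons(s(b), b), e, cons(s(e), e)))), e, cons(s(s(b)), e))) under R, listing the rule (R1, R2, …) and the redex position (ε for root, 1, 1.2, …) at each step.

1. m(cons(s(b), s(s(e))), b, m(cons(s(b), s(m(cons(s(b), b), e, cons(s(e), e)))), e, cons(s(s(b)), e)))  →  m(cons(s(b), s(s(e))), b, cons(s(b), e))   [R3 at 3]
2. m(cons(s(b), s(s(e))), b, cons(s(b), e))  →  cons(b, b)   [R3 at ε]

cons(b, b)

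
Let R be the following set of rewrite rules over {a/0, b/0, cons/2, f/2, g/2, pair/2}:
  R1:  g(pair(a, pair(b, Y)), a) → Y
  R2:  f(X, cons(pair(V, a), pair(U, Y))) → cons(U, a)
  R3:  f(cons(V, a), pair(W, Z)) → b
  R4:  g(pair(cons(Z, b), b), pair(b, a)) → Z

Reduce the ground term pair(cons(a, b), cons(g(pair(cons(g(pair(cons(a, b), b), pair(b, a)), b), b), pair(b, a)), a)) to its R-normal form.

1. pair(cons(a, b), cons(g(pair(cons(g(pair(cons(a, b), b), pair(b, a)), b), b), pair(b, a)), a))  →  pair(cons(a, b), cons(g(pair(cons(a, b), b), pair(b, a)), a))   [R4 at 2.1]
2. pair(cons(a, b), cons(g(pair(cons(a, b), b), pair(b, a)), a))  →  pair(cons(a, b), cons(a, a))   [R4 at 2.1]

pair(cons(a, b), cons(a, a))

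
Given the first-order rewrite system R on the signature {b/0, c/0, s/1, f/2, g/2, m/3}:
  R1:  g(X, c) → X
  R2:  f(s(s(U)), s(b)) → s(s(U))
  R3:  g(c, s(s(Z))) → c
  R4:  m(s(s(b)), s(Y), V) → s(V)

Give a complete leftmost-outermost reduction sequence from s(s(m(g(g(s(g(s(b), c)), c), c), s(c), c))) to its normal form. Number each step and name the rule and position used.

s(s(s(c)))

1. s(s(m(g(g(s(g(s(b), c)), c), c), s(c), c)))  →  s(s(m(g(s(g(s(b), c)), c), s(c), c)))   [R1 at 1.1.1]
2. s(s(m(g(s(g(s(b), c)), c), s(c), c)))  →  s(s(m(s(g(s(b), c)), s(c), c)))   [R1 at 1.1.1]
3. s(s(m(s(g(s(b), c)), s(c), c)))  →  s(s(m(s(s(b)), s(c), c)))   [R1 at 1.1.1.1]
4. s(s(m(s(s(b)), s(c), c)))  →  s(s(s(c)))   [R4 at 1.1]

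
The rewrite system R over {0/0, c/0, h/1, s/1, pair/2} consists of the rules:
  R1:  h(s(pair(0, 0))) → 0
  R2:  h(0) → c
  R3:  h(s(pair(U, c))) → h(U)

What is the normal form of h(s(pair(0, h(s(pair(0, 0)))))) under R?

1. h(s(pair(0, h(s(pair(0, 0))))))  →  h(s(pair(0, 0)))   [R1 at 1.1.2]
2. h(s(pair(0, 0)))  →  0   [R1 at ε]

0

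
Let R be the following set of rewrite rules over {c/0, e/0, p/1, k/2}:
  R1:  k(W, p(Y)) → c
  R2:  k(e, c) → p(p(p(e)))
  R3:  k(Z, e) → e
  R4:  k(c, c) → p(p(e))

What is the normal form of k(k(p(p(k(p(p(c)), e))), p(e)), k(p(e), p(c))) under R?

p(p(e))

1. k(k(p(p(k(p(p(c)), e))), p(e)), k(p(e), p(c)))  →  k(c, k(p(e), p(c)))   [R1 at 1]
2. k(c, k(p(e), p(c)))  →  k(c, c)   [R1 at 2]
3. k(c, c)  →  p(p(e))   [R4 at ε]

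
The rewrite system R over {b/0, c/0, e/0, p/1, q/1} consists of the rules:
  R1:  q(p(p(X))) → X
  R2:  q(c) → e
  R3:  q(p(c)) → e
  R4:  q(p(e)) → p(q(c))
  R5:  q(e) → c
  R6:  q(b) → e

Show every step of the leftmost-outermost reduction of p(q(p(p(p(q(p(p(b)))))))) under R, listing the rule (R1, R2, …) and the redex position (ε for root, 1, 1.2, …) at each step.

1. p(q(p(p(p(q(p(p(b))))))))  →  p(p(q(p(p(b)))))   [R1 at 1]
2. p(p(q(p(p(b)))))  →  p(p(b))   [R1 at 1.1]

p(p(b))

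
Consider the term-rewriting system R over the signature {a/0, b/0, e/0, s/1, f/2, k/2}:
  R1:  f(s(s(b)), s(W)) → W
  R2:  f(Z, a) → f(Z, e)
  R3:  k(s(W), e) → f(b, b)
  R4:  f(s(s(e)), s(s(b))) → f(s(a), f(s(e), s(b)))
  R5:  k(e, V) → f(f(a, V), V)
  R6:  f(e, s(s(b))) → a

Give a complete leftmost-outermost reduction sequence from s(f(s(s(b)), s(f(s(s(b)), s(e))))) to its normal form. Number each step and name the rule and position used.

s(e)

1. s(f(s(s(b)), s(f(s(s(b)), s(e)))))  →  s(f(s(s(b)), s(e)))   [R1 at 1]
2. s(f(s(s(b)), s(e)))  →  s(e)   [R1 at 1]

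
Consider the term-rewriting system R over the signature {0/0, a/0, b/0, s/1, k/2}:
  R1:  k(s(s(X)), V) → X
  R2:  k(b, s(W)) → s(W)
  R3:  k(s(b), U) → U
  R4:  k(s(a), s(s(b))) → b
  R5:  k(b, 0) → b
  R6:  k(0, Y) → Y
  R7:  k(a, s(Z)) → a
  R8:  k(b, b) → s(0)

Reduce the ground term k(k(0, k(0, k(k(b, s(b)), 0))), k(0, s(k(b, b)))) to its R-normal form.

1. k(k(0, k(0, k(k(b, s(b)), 0))), k(0, s(k(b, b))))  →  k(k(0, k(k(b, s(b)), 0)), k(0, s(k(b, b))))   [R6 at 1]
2. k(k(0, k(k(b, s(b)), 0)), k(0, s(k(b, b))))  →  k(k(k(b, s(b)), 0), k(0, s(k(b, b))))   [R6 at 1]
3. k(k(k(b, s(b)), 0), k(0, s(k(b, b))))  →  k(k(s(b), 0), k(0, s(k(b, b))))   [R2 at 1.1]
4. k(k(s(b), 0), k(0, s(k(b, b))))  →  k(0, k(0, s(k(b, b))))   [R3 at 1]
5. k(0, k(0, s(k(b, b))))  →  k(0, s(k(b, b)))   [R6 at ε]
6. k(0, s(k(b, b)))  →  s(k(b, b))   [R6 at ε]
7. s(k(b, b))  →  s(s(0))   [R8 at 1]

s(s(0))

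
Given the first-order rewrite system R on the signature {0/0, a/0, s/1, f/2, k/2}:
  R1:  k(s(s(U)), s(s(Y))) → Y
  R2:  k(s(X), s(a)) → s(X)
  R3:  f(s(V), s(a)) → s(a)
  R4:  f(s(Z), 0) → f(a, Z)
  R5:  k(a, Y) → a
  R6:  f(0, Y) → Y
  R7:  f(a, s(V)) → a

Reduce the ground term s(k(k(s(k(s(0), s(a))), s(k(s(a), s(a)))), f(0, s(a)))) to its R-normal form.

s(a)

1. s(k(k(s(k(s(0), s(a))), s(k(s(a), s(a)))), f(0, s(a))))  →  s(k(k(s(s(0)), s(k(s(a), s(a)))), f(0, s(a))))   [R2 at 1.1.1.1]
2. s(k(k(s(s(0)), s(k(s(a), s(a)))), f(0, s(a))))  →  s(k(k(s(s(0)), s(s(a))), f(0, s(a))))   [R2 at 1.1.2.1]
3. s(k(k(s(s(0)), s(s(a))), f(0, s(a))))  →  s(k(a, f(0, s(a))))   [R1 at 1.1]
4. s(k(a, f(0, s(a))))  →  s(a)   [R5 at 1]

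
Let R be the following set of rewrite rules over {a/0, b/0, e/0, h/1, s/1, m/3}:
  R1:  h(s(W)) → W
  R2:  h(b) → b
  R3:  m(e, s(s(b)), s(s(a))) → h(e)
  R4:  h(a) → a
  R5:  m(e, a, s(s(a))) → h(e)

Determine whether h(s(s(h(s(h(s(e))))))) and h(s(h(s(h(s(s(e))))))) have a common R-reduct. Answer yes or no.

Reduce t₁ = h(s(s(h(s(h(s(e))))))):
1. h(s(s(h(s(h(s(e)))))))  →  s(h(s(h(s(e)))))   [R1 at ε]
2. s(h(s(h(s(e)))))  →  s(h(s(e)))   [R1 at 1]
3. s(h(s(e)))  →  s(e)   [R1 at 1]

Reduce t₂ = h(s(h(s(h(s(s(e))))))):
1. h(s(h(s(h(s(s(e)))))))  →  h(s(h(s(s(e)))))   [R1 at ε]
2. h(s(h(s(s(e)))))  →  h(s(s(e)))   [R1 at ε]
3. h(s(s(e)))  →  s(e)   [R1 at ε]

yes — NF(t₁) = s(e), NF(t₂) = s(e)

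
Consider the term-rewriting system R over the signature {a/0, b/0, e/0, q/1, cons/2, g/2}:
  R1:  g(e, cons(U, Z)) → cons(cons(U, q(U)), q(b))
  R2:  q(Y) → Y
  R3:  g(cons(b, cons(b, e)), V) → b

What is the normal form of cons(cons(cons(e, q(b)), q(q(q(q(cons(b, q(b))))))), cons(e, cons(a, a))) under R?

1. cons(cons(cons(e, q(b)), q(q(q(q(cons(b, q(b))))))), cons(e, cons(a, a)))  →  cons(cons(cons(e, b), q(q(q(q(cons(b, q(b))))))), cons(e, cons(a, a)))   [R2 at 1.1.2]
2. cons(cons(cons(e, b), q(q(q(q(cons(b, q(b))))))), cons(e, cons(a, a)))  →  cons(cons(cons(e, b), q(q(q(cons(b, q(b)))))), cons(e, cons(a, a)))   [R2 at 1.2]
3. cons(cons(cons(e, b), q(q(q(cons(b, q(b)))))), cons(e, cons(a, a)))  →  cons(cons(cons(e, b), q(q(cons(b, q(b))))), cons(e, cons(a, a)))   [R2 at 1.2]
4. cons(cons(cons(e, b), q(q(cons(b, q(b))))), cons(e, cons(a, a)))  →  cons(cons(cons(e, b), q(cons(b, q(b)))), cons(e, cons(a, a)))   [R2 at 1.2]
5. cons(cons(cons(e, b), q(cons(b, q(b)))), cons(e, cons(a, a)))  →  cons(cons(cons(e, b), cons(b, q(b))), cons(e, cons(a, a)))   [R2 at 1.2]
6. cons(cons(cons(e, b), cons(b, q(b))), cons(e, cons(a, a)))  →  cons(cons(cons(e, b), cons(b, b)), cons(e, cons(a, a)))   [R2 at 1.2.2]

cons(cons(cons(e, b), cons(b, b)), cons(e, cons(a, a)))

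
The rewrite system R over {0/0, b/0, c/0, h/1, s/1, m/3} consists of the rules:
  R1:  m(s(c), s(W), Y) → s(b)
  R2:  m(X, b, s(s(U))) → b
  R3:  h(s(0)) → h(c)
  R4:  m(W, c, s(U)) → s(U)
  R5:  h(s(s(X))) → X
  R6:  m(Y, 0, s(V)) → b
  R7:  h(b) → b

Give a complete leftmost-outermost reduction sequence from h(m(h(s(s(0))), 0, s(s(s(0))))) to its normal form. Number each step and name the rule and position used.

1. h(m(h(s(s(0))), 0, s(s(s(0)))))  →  h(b)   [R6 at 1]
2. h(b)  →  b   [R7 at ε]

b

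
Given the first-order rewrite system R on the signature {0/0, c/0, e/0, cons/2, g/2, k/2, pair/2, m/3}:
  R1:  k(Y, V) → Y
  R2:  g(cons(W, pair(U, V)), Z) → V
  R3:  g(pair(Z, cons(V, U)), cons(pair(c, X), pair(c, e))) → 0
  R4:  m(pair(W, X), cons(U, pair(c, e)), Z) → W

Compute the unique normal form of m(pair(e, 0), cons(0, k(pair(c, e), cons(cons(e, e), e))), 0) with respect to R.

1. m(pair(e, 0), cons(0, k(pair(c, e), cons(cons(e, e), e))), 0)  →  m(pair(e, 0), cons(0, pair(c, e)), 0)   [R1 at 2.2]
2. m(pair(e, 0), cons(0, pair(c, e)), 0)  →  e   [R4 at ε]

e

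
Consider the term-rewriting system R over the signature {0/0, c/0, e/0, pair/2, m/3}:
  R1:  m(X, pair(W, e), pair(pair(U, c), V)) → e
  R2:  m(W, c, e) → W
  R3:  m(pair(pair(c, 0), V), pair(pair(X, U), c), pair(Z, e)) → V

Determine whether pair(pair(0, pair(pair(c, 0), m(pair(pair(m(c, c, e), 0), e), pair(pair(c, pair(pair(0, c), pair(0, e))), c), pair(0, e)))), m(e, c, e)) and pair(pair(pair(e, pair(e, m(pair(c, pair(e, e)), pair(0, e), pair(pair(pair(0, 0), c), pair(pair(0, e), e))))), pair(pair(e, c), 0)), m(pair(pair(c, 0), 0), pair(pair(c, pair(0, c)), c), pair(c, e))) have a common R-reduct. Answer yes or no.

no — NF(t₁) = pair(pair(0, pair(pair(c, 0), e)), e), NF(t₂) = pair(pair(pair(e, pair(e, e)), pair(pair(e, c), 0)), 0)

Reduce t₁ = pair(pair(0, pair(pair(c, 0), m(pair(pair(m(c, c, e), 0), e), pair(pair(c, pair(pair(0, c), pair(0, e))), c), pair(0, e)))), m(e, c, e)):
1. pair(pair(0, pair(pair(c, 0), m(pair(pair(m(c, c, e), 0), e), pair(pair(c, pair(pair(0, c), pair(0, e))), c), pair(0, e)))), m(e, c, e))  →  pair(pair(0, pair(pair(c, 0), m(pair(pair(c, 0), e), pair(pair(c, pair(pair(0, c), pair(0, e))), c), pair(0, e)))), m(e, c, e))   [R2 at 1.2.2.1.1.1]
2. pair(pair(0, pair(pair(c, 0), m(pair(pair(c, 0), e), pair(pair(c, pair(pair(0, c), pair(0, e))), c), pair(0, e)))), m(e, c, e))  →  pair(pair(0, pair(pair(c, 0), e)), m(e, c, e))   [R3 at 1.2.2]
3. pair(pair(0, pair(pair(c, 0), e)), m(e, c, e))  →  pair(pair(0, pair(pair(c, 0), e)), e)   [R2 at 2]

Reduce t₂ = pair(pair(pair(e, pair(e, m(pair(c, pair(e, e)), pair(0, e), pair(pair(pair(0, 0), c), pair(pair(0, e), e))))), pair(pair(e, c), 0)), m(pair(pair(c, 0), 0), pair(pair(c, pair(0, c)), c), pair(c, e))):
1. pair(pair(pair(e, pair(e, m(pair(c, pair(e, e)), pair(0, e), pair(pair(pair(0, 0), c), pair(pair(0, e), e))))), pair(pair(e, c), 0)), m(pair(pair(c, 0), 0), pair(pair(c, pair(0, c)), c), pair(c, e)))  →  pair(pair(pair(e, pair(e, e)), pair(pair(e, c), 0)), m(pair(pair(c, 0), 0), pair(pair(c, pair(0, c)), c), pair(c, e)))   [R1 at 1.1.2.2]
2. pair(pair(pair(e, pair(e, e)), pair(pair(e, c), 0)), m(pair(pair(c, 0), 0), pair(pair(c, pair(0, c)), c), pair(c, e)))  →  pair(pair(pair(e, pair(e, e)), pair(pair(e, c), 0)), 0)   [R3 at 2]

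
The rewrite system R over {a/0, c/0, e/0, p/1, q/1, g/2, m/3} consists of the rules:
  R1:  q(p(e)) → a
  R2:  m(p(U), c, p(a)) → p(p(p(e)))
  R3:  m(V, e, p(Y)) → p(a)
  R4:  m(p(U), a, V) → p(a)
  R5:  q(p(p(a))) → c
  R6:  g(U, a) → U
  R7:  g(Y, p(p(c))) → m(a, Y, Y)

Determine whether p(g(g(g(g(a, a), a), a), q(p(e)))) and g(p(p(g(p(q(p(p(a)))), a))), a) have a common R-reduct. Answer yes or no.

Reduce t₁ = p(g(g(g(g(a, a), a), a), q(p(e)))):
1. p(g(g(g(g(a, a), a), a), q(p(e))))  →  p(g(g(g(a, a), a), q(p(e))))   [R6 at 1.1]
2. p(g(g(g(a, a), a), q(p(e))))  →  p(g(g(a, a), q(p(e))))   [R6 at 1.1]
3. p(g(g(a, a), q(p(e))))  →  p(g(a, q(p(e))))   [R6 at 1.1]
4. p(g(a, q(p(e))))  →  p(g(a, a))   [R1 at 1.2]
5. p(g(a, a))  →  p(a)   [R6 at 1]

Reduce t₂ = g(p(p(g(p(q(p(p(a)))), a))), a):
1. g(p(p(g(p(q(p(p(a)))), a))), a)  →  p(p(g(p(q(p(p(a)))), a)))   [R6 at ε]
2. p(p(g(p(q(p(p(a)))), a)))  →  p(p(p(q(p(p(a))))))   [R6 at 1.1]
3. p(p(p(q(p(p(a))))))  →  p(p(p(c)))   [R5 at 1.1.1]

no — NF(t₁) = p(a), NF(t₂) = p(p(p(c)))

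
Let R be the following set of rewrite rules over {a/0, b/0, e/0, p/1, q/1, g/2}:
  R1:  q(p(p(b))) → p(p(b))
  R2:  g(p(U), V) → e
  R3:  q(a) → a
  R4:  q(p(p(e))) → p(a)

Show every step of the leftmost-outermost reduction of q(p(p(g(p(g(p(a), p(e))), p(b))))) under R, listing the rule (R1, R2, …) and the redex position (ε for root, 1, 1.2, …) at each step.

p(a)

1. q(p(p(g(p(g(p(a), p(e))), p(b)))))  →  q(p(p(e)))   [R2 at 1.1.1]
2. q(p(p(e)))  →  p(a)   [R4 at ε]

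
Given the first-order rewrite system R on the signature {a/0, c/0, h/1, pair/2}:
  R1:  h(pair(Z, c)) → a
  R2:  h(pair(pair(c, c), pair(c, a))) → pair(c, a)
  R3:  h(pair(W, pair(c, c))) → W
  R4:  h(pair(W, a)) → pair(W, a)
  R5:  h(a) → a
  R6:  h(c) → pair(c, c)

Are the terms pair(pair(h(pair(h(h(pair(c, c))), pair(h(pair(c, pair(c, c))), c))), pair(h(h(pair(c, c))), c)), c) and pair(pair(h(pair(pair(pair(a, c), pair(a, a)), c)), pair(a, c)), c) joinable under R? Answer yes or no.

yes — NF(t₁) = pair(pair(a, pair(a, c)), c), NF(t₂) = pair(pair(a, pair(a, c)), c)

Reduce t₁ = pair(pair(h(pair(h(h(pair(c, c))), pair(h(pair(c, pair(c, c))), c))), pair(h(h(pair(c, c))), c)), c):
1. pair(pair(h(pair(h(h(pair(c, c))), pair(h(pair(c, pair(c, c))), c))), pair(h(h(pair(c, c))), c)), c)  →  pair(pair(h(pair(h(a), pair(h(pair(c, pair(c, c))), c))), pair(h(h(pair(c, c))), c)), c)   [R1 at 1.1.1.1.1]
2. pair(pair(h(pair(h(a), pair(h(pair(c, pair(c, c))), c))), pair(h(h(pair(c, c))), c)), c)  →  pair(pair(h(pair(a, pair(h(pair(c, pair(c, c))), c))), pair(h(h(pair(c, c))), c)), c)   [R5 at 1.1.1.1]
3. pair(pair(h(pair(a, pair(h(pair(c, pair(c, c))), c))), pair(h(h(pair(c, c))), c)), c)  →  pair(pair(h(pair(a, pair(c, c))), pair(h(h(pair(c, c))), c)), c)   [R3 at 1.1.1.2.1]
4. pair(pair(h(pair(a, pair(c, c))), pair(h(h(pair(c, c))), c)), c)  →  pair(pair(a, pair(h(h(pair(c, c))), c)), c)   [R3 at 1.1]
5. pair(pair(a, pair(h(h(pair(c, c))), c)), c)  →  pair(pair(a, pair(h(a), c)), c)   [R1 at 1.2.1.1]
6. pair(pair(a, pair(h(a), c)), c)  →  pair(pair(a, pair(a, c)), c)   [R5 at 1.2.1]

Reduce t₂ = pair(pair(h(pair(pair(pair(a, c), pair(a, a)), c)), pair(a, c)), c):
1. pair(pair(h(pair(pair(pair(a, c), pair(a, a)), c)), pair(a, c)), c)  →  pair(pair(a, pair(a, c)), c)   [R1 at 1.1]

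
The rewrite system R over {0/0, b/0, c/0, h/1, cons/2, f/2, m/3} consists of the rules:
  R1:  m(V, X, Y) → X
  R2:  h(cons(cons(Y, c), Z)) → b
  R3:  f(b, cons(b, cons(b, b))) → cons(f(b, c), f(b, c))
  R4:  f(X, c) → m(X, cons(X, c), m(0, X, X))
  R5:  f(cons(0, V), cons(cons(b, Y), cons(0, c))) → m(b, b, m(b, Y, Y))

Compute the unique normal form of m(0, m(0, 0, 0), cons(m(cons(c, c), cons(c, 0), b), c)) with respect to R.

0

1. m(0, m(0, 0, 0), cons(m(cons(c, c), cons(c, 0), b), c))  →  m(0, 0, 0)   [R1 at ε]
2. m(0, 0, 0)  →  0   [R1 at ε]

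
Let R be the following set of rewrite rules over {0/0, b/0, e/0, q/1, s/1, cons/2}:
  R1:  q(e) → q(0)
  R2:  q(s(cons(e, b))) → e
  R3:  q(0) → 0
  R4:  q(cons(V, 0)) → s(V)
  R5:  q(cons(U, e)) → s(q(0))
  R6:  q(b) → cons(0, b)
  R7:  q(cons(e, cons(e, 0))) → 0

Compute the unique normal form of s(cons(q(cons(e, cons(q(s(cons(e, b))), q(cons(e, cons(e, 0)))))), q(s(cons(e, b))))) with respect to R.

1. s(cons(q(cons(e, cons(q(s(cons(e, b))), q(cons(e, cons(e, 0)))))), q(s(cons(e, b)))))  →  s(cons(q(cons(e, cons(e, q(cons(e, cons(e, 0)))))), q(s(cons(e, b)))))   [R2 at 1.1.1.2.1]
2. s(cons(q(cons(e, cons(e, q(cons(e, cons(e, 0)))))), q(s(cons(e, b)))))  →  s(cons(q(cons(e, cons(e, 0))), q(s(cons(e, b)))))   [R7 at 1.1.1.2.2]
3. s(cons(q(cons(e, cons(e, 0))), q(s(cons(e, b)))))  →  s(cons(0, q(s(cons(e, b)))))   [R7 at 1.1]
4. s(cons(0, q(s(cons(e, b)))))  →  s(cons(0, e))   [R2 at 1.2]

s(cons(0, e))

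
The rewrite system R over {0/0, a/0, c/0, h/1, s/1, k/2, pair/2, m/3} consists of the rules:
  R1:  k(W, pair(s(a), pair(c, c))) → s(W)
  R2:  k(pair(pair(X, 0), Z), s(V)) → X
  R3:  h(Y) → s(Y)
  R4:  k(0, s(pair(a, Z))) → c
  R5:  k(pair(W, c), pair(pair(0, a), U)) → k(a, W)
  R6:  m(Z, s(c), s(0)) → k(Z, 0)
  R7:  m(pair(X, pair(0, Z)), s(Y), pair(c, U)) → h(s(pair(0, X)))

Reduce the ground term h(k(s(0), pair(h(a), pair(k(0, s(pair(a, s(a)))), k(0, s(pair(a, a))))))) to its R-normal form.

1. h(k(s(0), pair(h(a), pair(k(0, s(pair(a, s(a)))), k(0, s(pair(a, a)))))))  →  s(k(s(0), pair(h(a), pair(k(0, s(pair(a, s(a)))), k(0, s(pair(a, a)))))))   [R3 at ε]
2. s(k(s(0), pair(h(a), pair(k(0, s(pair(a, s(a)))), k(0, s(pair(a, a)))))))  →  s(k(s(0), pair(s(a), pair(k(0, s(pair(a, s(a)))), k(0, s(pair(a, a)))))))   [R3 at 1.2.1]
3. s(k(s(0), pair(s(a), pair(k(0, s(pair(a, s(a)))), k(0, s(pair(a, a)))))))  →  s(k(s(0), pair(s(a), pair(c, k(0, s(pair(a, a)))))))   [R4 at 1.2.2.1]
4. s(k(s(0), pair(s(a), pair(c, k(0, s(pair(a, a)))))))  →  s(k(s(0), pair(s(a), pair(c, c))))   [R4 at 1.2.2.2]
5. s(k(s(0), pair(s(a), pair(c, c))))  →  s(s(s(0)))   [R1 at 1]

s(s(s(0)))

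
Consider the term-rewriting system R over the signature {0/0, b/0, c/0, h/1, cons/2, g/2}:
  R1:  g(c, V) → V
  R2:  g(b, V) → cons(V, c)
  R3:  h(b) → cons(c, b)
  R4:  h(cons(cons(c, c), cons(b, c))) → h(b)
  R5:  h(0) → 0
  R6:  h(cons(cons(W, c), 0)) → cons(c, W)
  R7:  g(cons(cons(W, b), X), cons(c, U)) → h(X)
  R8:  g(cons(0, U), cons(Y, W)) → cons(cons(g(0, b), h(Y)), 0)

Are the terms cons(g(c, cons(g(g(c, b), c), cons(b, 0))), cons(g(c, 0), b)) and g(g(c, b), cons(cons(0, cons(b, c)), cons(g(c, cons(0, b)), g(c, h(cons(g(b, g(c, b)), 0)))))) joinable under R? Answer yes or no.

no — NF(t₁) = cons(cons(cons(c, c), cons(b, 0)), cons(0, b)), NF(t₂) = cons(cons(cons(0, cons(b, c)), cons(cons(0, b), cons(c, b))), c)

Reduce t₁ = cons(g(c, cons(g(g(c, b), c), cons(b, 0))), cons(g(c, 0), b)):
1. cons(g(c, cons(g(g(c, b), c), cons(b, 0))), cons(g(c, 0), b))  →  cons(cons(g(g(c, b), c), cons(b, 0)), cons(g(c, 0), b))   [R1 at 1]
2. cons(cons(g(g(c, b), c), cons(b, 0)), cons(g(c, 0), b))  →  cons(cons(g(b, c), cons(b, 0)), cons(g(c, 0), b))   [R1 at 1.1.1]
3. cons(cons(g(b, c), cons(b, 0)), cons(g(c, 0), b))  →  cons(cons(cons(c, c), cons(b, 0)), cons(g(c, 0), b))   [R2 at 1.1]
4. cons(cons(cons(c, c), cons(b, 0)), cons(g(c, 0), b))  →  cons(cons(cons(c, c), cons(b, 0)), cons(0, b))   [R1 at 2.1]

Reduce t₂ = g(g(c, b), cons(cons(0, cons(b, c)), cons(g(c, cons(0, b)), g(c, h(cons(g(b, g(c, b)), 0)))))):
1. g(g(c, b), cons(cons(0, cons(b, c)), cons(g(c, cons(0, b)), g(c, h(cons(g(b, g(c, b)), 0))))))  →  g(b, cons(cons(0, cons(b, c)), cons(g(c, cons(0, b)), g(c, h(cons(g(b, g(c, b)), 0))))))   [R1 at 1]
2. g(b, cons(cons(0, cons(b, c)), cons(g(c, cons(0, b)), g(c, h(cons(g(b, g(c, b)), 0))))))  →  cons(cons(cons(0, cons(b, c)), cons(g(c, cons(0, b)), g(c, h(cons(g(b, g(c, b)), 0))))), c)   [R2 at ε]
3. cons(cons(cons(0, cons(b, c)), cons(g(c, cons(0, b)), g(c, h(cons(g(b, g(c, b)), 0))))), c)  →  cons(cons(cons(0, cons(b, c)), cons(cons(0, b), g(c, h(cons(g(b, g(c, b)), 0))))), c)   [R1 at 1.2.1]
4. cons(cons(cons(0, cons(b, c)), cons(cons(0, b), g(c, h(cons(g(b, g(c, b)), 0))))), c)  →  cons(cons(cons(0, cons(b, c)), cons(cons(0, b), h(cons(g(b, g(c, b)), 0)))), c)   [R1 at 1.2.2]
5. cons(cons(cons(0, cons(b, c)), cons(cons(0, b), h(cons(g(b, g(c, b)), 0)))), c)  →  cons(cons(cons(0, cons(b, c)), cons(cons(0, b), h(cons(cons(g(c, b), c), 0)))), c)   [R2 at 1.2.2.1.1]
6. cons(cons(cons(0, cons(b, c)), cons(cons(0, b), h(cons(cons(g(c, b), c), 0)))), c)  →  cons(cons(cons(0, cons(b, c)), cons(cons(0, b), cons(c, g(c, b)))), c)   [R6 at 1.2.2]
7. cons(cons(cons(0, cons(b, c)), cons(cons(0, b), cons(c, g(c, b)))), c)  →  cons(cons(cons(0, cons(b, c)), cons(cons(0, b), cons(c, b))), c)   [R1 at 1.2.2.2]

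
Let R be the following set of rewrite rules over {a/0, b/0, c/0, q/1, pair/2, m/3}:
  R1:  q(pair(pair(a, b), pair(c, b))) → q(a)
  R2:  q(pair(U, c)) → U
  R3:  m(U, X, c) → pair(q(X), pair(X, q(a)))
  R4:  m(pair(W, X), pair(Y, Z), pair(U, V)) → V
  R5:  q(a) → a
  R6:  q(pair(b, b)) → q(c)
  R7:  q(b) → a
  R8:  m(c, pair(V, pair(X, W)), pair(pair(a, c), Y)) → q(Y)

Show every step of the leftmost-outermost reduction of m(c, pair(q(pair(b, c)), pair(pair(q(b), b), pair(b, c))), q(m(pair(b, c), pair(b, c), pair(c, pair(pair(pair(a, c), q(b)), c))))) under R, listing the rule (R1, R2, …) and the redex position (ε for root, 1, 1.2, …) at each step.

a

1. m(c, pair(q(pair(b, c)), pair(pair(q(b), b), pair(b, c))), q(m(pair(b, c), pair(b, c), pair(c, pair(pair(pair(a, c), q(b)), c)))))  →  m(c, pair(b, pair(pair(q(b), b), pair(b, c))), q(m(pair(b, c), pair(b, c), pair(c, pair(pair(pair(a, c), q(b)), c)))))   [R2 at 2.1]
2. m(c, pair(b, pair(pair(q(b), b), pair(b, c))), q(m(pair(b, c), pair(b, c), pair(c, pair(pair(pair(a, c), q(b)), c)))))  →  m(c, pair(b, pair(pair(a, b), pair(b, c))), q(m(pair(b, c), pair(b, c), pair(c, pair(pair(pair(a, c), q(b)), c)))))   [R7 at 2.2.1.1]
3. m(c, pair(b, pair(pair(a, b), pair(b, c))), q(m(pair(b, c), pair(b, c), pair(c, pair(pair(pair(a, c), q(b)), c)))))  →  m(c, pair(b, pair(pair(a, b), pair(b, c))), q(pair(pair(pair(a, c), q(b)), c)))   [R4 at 3.1]
4. m(c, pair(b, pair(pair(a, b), pair(b, c))), q(pair(pair(pair(a, c), q(b)), c)))  →  m(c, pair(b, pair(pair(a, b), pair(b, c))), pair(pair(a, c), q(b)))   [R2 at 3]
5. m(c, pair(b, pair(pair(a, b), pair(b, c))), pair(pair(a, c), q(b)))  →  q(q(b))   [R8 at ε]
6. q(q(b))  →  q(a)   [R7 at 1]
7. q(a)  →  a   [R5 at ε]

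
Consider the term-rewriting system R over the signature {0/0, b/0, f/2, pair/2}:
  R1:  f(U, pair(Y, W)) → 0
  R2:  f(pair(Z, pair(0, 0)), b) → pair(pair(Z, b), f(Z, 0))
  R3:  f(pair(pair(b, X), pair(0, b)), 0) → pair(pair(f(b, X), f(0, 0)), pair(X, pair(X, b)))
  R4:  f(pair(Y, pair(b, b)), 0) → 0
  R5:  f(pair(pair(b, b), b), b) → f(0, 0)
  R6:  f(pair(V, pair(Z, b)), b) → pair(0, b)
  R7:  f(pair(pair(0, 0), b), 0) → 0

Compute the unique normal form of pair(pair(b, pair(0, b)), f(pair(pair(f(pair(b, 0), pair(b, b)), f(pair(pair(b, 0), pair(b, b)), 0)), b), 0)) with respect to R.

1. pair(pair(b, pair(0, b)), f(pair(pair(f(pair(b, 0), pair(b, b)), f(pair(pair(b, 0), pair(b, b)), 0)), b), 0))  →  pair(pair(b, pair(0, b)), f(pair(pair(0, f(pair(pair(b, 0), pair(b, b)), 0)), b), 0))   [R1 at 2.1.1.1]
2. pair(pair(b, pair(0, b)), f(pair(pair(0, f(pair(pair(b, 0), pair(b, b)), 0)), b), 0))  →  pair(pair(b, pair(0, b)), f(pair(pair(0, 0), b), 0))   [R4 at 2.1.1.2]
3. pair(pair(b, pair(0, b)), f(pair(pair(0, 0), b), 0))  →  pair(pair(b, pair(0, b)), 0)   [R7 at 2]

pair(pair(b, pair(0, b)), 0)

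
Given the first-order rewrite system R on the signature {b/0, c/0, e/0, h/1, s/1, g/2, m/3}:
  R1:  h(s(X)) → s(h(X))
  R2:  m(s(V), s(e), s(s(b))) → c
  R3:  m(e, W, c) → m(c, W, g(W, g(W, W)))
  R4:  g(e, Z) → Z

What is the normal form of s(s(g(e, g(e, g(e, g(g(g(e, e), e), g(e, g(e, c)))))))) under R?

s(s(c))

1. s(s(g(e, g(e, g(e, g(g(g(e, e), e), g(e, g(e, c))))))))  →  s(s(g(e, g(e, g(g(g(e, e), e), g(e, g(e, c)))))))   [R4 at 1.1]
2. s(s(g(e, g(e, g(g(g(e, e), e), g(e, g(e, c)))))))  →  s(s(g(e, g(g(g(e, e), e), g(e, g(e, c))))))   [R4 at 1.1]
3. s(s(g(e, g(g(g(e, e), e), g(e, g(e, c))))))  →  s(s(g(g(g(e, e), e), g(e, g(e, c)))))   [R4 at 1.1]
4. s(s(g(g(g(e, e), e), g(e, g(e, c)))))  →  s(s(g(g(e, e), g(e, g(e, c)))))   [R4 at 1.1.1.1]
5. s(s(g(g(e, e), g(e, g(e, c)))))  →  s(s(g(e, g(e, g(e, c)))))   [R4 at 1.1.1]
6. s(s(g(e, g(e, g(e, c)))))  →  s(s(g(e, g(e, c))))   [R4 at 1.1]
7. s(s(g(e, g(e, c))))  →  s(s(g(e, c)))   [R4 at 1.1]
8. s(s(g(e, c)))  →  s(s(c))   [R4 at 1.1]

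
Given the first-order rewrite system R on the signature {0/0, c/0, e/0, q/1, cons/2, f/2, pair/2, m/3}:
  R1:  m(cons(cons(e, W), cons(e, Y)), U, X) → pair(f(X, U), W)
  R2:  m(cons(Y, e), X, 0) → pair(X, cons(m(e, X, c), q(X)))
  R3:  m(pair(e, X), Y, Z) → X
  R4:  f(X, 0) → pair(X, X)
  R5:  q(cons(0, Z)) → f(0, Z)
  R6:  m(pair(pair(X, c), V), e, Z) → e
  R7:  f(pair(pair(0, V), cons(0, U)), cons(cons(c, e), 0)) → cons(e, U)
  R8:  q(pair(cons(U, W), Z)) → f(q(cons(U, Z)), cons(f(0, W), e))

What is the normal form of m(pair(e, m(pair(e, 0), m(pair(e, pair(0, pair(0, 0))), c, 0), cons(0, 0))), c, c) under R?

0

1. m(pair(e, m(pair(e, 0), m(pair(e, pair(0, pair(0, 0))), c, 0), cons(0, 0))), c, c)  →  m(pair(e, 0), m(pair(e, pair(0, pair(0, 0))), c, 0), cons(0, 0))   [R3 at ε]
2. m(pair(e, 0), m(pair(e, pair(0, pair(0, 0))), c, 0), cons(0, 0))  →  0   [R3 at ε]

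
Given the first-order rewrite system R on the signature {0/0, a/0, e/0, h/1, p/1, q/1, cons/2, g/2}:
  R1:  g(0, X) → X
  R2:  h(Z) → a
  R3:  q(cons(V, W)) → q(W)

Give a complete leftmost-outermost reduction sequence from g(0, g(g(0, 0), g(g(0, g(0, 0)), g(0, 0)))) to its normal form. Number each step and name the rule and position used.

1. g(0, g(g(0, 0), g(g(0, g(0, 0)), g(0, 0))))  →  g(g(0, 0), g(g(0, g(0, 0)), g(0, 0)))   [R1 at ε]
2. g(g(0, 0), g(g(0, g(0, 0)), g(0, 0)))  →  g(0, g(g(0, g(0, 0)), g(0, 0)))   [R1 at 1]
3. g(0, g(g(0, g(0, 0)), g(0, 0)))  →  g(g(0, g(0, 0)), g(0, 0))   [R1 at ε]
4. g(g(0, g(0, 0)), g(0, 0))  →  g(g(0, 0), g(0, 0))   [R1 at 1]
5. g(g(0, 0), g(0, 0))  →  g(0, g(0, 0))   [R1 at 1]
6. g(0, g(0, 0))  →  g(0, 0)   [R1 at ε]
7. g(0, 0)  →  0   [R1 at ε]

0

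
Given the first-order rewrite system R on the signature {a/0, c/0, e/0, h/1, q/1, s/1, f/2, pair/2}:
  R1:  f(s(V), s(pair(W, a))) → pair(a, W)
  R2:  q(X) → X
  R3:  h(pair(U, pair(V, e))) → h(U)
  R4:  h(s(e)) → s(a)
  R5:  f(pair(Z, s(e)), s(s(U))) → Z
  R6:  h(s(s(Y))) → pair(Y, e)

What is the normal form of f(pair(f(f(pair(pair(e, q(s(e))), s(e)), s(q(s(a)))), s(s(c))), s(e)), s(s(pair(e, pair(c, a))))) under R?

1. f(pair(f(f(pair(pair(e, q(s(e))), s(e)), s(q(s(a)))), s(s(c))), s(e)), s(s(pair(e, pair(c, a)))))  →  f(f(pair(pair(e, q(s(e))), s(e)), s(q(s(a)))), s(s(c)))   [R5 at ε]
2. f(f(pair(pair(e, q(s(e))), s(e)), s(q(s(a)))), s(s(c)))  →  f(f(pair(pair(e, s(e)), s(e)), s(q(s(a)))), s(s(c)))   [R2 at 1.1.1.2]
3. f(f(pair(pair(e, s(e)), s(e)), s(q(s(a)))), s(s(c)))  →  f(f(pair(pair(e, s(e)), s(e)), s(s(a))), s(s(c)))   [R2 at 1.2.1]
4. f(f(pair(pair(e, s(e)), s(e)), s(s(a))), s(s(c)))  →  f(pair(e, s(e)), s(s(c)))   [R5 at 1]
5. f(pair(e, s(e)), s(s(c)))  →  e   [R5 at ε]

e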